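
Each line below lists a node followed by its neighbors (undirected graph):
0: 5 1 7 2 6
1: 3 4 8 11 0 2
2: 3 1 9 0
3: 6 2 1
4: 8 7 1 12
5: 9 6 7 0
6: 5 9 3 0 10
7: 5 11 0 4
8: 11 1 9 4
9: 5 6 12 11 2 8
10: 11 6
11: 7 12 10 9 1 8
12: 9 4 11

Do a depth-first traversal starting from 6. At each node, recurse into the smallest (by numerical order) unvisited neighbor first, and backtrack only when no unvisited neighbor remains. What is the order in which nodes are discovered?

Visit 6
6 → 0
0 → 1
1 → 2
2 → 3
2 → 9
9 → 5
5 → 7
7 → 4
4 → 8
8 → 11
11 → 10
11 → 12

6, 0, 1, 2, 3, 9, 5, 7, 4, 8, 11, 10, 12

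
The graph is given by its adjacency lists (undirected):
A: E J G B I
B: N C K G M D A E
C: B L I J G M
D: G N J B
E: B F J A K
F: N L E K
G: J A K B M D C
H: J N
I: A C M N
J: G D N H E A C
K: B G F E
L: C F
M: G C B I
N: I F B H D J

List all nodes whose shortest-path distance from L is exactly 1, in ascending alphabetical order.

C, F

Level 0: L
Level 1: C, F
Level 2: B, E, G, I, J, K, M, N
Level 3: A, D, H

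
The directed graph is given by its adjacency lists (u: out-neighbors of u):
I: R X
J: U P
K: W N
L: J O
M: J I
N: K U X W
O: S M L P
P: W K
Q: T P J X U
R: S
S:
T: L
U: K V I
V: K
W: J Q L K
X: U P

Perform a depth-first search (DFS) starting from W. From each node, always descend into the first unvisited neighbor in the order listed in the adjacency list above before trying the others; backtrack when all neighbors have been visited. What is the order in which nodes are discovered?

W, J, U, K, N, X, P, V, I, R, S, Q, T, L, O, M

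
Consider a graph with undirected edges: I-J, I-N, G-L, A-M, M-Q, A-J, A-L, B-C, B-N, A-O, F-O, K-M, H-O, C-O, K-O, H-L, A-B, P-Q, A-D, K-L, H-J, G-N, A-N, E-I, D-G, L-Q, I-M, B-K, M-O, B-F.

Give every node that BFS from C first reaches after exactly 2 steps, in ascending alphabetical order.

A, F, H, K, M, N

Level 0: C
Level 1: B, O
Level 2: A, F, H, K, M, N
Level 3: D, G, I, J, L, Q
Level 4: E, P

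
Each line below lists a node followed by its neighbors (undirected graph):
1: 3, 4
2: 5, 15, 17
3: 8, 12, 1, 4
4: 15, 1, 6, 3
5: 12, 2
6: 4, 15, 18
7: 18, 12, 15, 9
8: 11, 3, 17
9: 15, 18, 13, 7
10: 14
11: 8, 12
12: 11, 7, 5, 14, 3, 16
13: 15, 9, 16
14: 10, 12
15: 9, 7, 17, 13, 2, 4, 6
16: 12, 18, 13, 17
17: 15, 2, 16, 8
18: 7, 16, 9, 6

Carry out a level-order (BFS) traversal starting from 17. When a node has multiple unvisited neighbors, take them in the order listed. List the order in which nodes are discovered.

17, 15, 2, 16, 8, 9, 7, 13, 4, 6, 5, 12, 18, 11, 3, 1, 14, 10

Visit 17; enqueue 15, 2, 16, 8 → queue [15, 2, 16, 8]
Visit 15; enqueue 9, 7, 13, 4, 6 → queue [2, 16, 8, 9, 7, 13, 4, 6]
Visit 2; enqueue 5 → queue [16, 8, 9, 7, 13, 4, 6, 5]
Visit 16; enqueue 12, 18 → queue [8, 9, 7, 13, 4, 6, 5, 12, 18]
Visit 8; enqueue 11, 3 → queue [9, 7, 13, 4, 6, 5, 12, 18, 11, 3]
Visit 9 → queue [7, 13, 4, 6, 5, 12, 18, 11, 3]
Visit 7 → queue [13, 4, 6, 5, 12, 18, 11, 3]
Visit 13 → queue [4, 6, 5, 12, 18, 11, 3]
Visit 4; enqueue 1 → queue [6, 5, 12, 18, 11, 3, 1]
Visit 6 → queue [5, 12, 18, 11, 3, 1]
Visit 5 → queue [12, 18, 11, 3, 1]
Visit 12; enqueue 14 → queue [18, 11, 3, 1, 14]
Visit 18 → queue [11, 3, 1, 14]
Visit 11 → queue [3, 1, 14]
Visit 3 → queue [1, 14]
Visit 1 → queue [14]
Visit 14; enqueue 10 → queue [10]
Visit 10 → queue []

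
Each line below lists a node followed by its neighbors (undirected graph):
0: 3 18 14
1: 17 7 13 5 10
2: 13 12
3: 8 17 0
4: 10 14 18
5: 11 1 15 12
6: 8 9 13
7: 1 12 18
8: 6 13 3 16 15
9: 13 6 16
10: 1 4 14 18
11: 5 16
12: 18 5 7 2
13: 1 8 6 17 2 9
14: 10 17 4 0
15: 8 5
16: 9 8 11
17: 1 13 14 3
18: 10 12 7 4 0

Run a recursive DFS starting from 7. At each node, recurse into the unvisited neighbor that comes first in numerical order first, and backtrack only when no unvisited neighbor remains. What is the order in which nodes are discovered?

Visit 7
7 → 1
1 → 5
5 → 11
11 → 16
16 → 8
8 → 3
3 → 0
0 → 14
14 → 4
4 → 10
10 → 18
18 → 12
12 → 2
2 → 13
13 → 6
6 → 9
13 → 17
8 → 15

7, 1, 5, 11, 16, 8, 3, 0, 14, 4, 10, 18, 12, 2, 13, 6, 9, 17, 15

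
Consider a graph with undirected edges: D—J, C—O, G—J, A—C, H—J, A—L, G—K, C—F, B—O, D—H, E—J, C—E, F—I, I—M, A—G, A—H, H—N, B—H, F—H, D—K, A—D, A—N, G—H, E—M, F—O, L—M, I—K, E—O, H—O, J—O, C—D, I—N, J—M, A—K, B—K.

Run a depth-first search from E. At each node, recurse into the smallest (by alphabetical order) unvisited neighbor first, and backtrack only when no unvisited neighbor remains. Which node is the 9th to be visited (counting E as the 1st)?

J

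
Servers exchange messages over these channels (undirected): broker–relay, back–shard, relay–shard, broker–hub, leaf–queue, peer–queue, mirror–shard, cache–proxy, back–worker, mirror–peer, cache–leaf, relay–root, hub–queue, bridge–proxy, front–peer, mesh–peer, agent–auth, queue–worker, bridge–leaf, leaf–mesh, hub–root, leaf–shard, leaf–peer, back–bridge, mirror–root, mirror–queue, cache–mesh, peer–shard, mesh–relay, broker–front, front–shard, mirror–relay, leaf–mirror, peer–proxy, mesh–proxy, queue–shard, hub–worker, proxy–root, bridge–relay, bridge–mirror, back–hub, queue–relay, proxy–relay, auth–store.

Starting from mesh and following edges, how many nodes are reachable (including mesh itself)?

16

BFS from mesh visits: mesh, relay, proxy, peer, leaf, cache, shard, root, queue, mirror, broker, bridge, front, back, hub, worker
Reachable nodes: 16 of 19 total.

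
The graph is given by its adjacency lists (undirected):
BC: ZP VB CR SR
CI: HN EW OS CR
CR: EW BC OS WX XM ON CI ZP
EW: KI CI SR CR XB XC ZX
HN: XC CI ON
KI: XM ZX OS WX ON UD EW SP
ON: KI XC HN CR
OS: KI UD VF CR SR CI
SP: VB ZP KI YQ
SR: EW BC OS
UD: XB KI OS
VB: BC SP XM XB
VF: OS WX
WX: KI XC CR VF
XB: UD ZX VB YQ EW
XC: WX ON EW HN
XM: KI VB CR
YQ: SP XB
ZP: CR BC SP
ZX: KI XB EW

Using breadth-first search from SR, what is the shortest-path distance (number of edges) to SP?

Level 0: SR
Level 1: BC, EW, OS
Level 2: CI, CR, KI, UD, VB, VF, XB, XC, ZP, ZX
Level 3: HN, ON, SP, WX, XM, YQ
SP first appears at level 3.

3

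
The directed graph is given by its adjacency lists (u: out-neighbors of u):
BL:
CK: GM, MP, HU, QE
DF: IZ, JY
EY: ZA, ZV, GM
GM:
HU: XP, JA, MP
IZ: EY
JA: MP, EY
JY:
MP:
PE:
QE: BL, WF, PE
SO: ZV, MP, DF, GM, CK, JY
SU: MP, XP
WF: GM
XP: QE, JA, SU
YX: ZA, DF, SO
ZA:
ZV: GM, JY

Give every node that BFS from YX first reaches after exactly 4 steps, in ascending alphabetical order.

BL, JA, PE, WF, XP

Level 0: YX
Level 1: DF, SO, ZA
Level 2: CK, GM, IZ, JY, MP, ZV
Level 3: EY, HU, QE
Level 4: BL, JA, PE, WF, XP
Level 5: SU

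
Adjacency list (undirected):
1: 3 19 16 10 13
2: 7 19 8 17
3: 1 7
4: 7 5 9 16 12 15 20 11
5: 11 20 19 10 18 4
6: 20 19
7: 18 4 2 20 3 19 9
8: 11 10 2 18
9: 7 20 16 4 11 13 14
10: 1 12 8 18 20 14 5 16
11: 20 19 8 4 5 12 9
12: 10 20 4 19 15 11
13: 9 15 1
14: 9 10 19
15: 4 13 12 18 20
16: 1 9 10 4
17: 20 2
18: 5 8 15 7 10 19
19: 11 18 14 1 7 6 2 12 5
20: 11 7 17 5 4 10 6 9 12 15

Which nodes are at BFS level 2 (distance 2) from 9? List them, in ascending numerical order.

1, 2, 3, 5, 6, 8, 10, 12, 15, 17, 18, 19

Level 0: 9
Level 1: 4, 7, 11, 13, 14, 16, 20
Level 2: 1, 2, 3, 5, 6, 8, 10, 12, 15, 17, 18, 19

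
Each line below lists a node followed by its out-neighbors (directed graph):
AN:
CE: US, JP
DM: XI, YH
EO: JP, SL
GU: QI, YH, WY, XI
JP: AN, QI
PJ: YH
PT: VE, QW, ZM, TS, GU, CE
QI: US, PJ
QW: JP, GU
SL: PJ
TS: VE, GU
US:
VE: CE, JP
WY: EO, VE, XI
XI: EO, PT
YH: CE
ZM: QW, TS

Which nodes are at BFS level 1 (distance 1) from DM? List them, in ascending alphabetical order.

Level 0: DM
Level 1: XI, YH
Level 2: CE, EO, PT
Level 3: GU, JP, QW, SL, TS, US, VE, ZM
Level 4: AN, PJ, QI, WY

XI, YH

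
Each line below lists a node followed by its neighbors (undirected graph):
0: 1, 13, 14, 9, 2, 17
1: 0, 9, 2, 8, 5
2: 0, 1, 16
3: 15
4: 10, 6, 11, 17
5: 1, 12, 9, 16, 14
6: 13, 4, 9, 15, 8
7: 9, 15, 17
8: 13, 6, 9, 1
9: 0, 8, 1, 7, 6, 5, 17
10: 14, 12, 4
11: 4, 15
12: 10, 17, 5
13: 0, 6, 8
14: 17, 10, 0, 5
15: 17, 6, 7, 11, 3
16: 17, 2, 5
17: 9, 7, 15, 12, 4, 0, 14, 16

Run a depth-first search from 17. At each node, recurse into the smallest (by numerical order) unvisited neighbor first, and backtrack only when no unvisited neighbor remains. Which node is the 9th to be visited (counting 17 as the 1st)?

4

Visit 17
17 → 0
0 → 1
1 → 2
2 → 16
16 → 5
5 → 9
9 → 6
6 → 4
4 → 10
10 → 12
10 → 14
4 → 11
11 → 15
15 → 3
15 → 7
6 → 8
8 → 13

Visit order: 17, 0, 1, 2, 16, 5, 9, 6, 4, 10, 12, 14, 11, 15, 3, 7, 8, 13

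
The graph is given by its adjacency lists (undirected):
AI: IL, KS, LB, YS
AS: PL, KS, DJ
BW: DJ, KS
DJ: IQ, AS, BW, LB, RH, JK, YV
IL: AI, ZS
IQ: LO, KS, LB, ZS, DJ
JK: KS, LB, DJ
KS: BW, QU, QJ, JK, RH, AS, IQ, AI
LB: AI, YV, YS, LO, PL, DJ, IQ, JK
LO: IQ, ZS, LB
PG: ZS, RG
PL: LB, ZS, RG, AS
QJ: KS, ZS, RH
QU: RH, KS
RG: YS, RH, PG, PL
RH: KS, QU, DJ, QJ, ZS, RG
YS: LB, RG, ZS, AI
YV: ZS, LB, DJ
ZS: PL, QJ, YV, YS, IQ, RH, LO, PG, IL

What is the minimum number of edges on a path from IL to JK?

Level 0: IL
Level 1: AI, ZS
Level 2: IQ, KS, LB, LO, PG, PL, QJ, RH, YS, YV
Level 3: AS, BW, DJ, JK, QU, RG
JK first appears at level 3.

3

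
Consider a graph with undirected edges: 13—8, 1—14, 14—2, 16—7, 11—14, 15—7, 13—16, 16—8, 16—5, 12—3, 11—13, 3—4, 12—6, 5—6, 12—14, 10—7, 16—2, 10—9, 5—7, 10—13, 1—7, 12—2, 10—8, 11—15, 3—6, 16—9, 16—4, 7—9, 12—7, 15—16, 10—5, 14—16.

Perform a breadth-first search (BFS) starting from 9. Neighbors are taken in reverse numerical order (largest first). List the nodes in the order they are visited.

Visit 9; enqueue 16, 10, 7 → queue [16, 10, 7]
Visit 16; enqueue 15, 14, 13, 8, 5, 4, 2 → queue [10, 7, 15, 14, 13, 8, 5, 4, 2]
Visit 10 → queue [7, 15, 14, 13, 8, 5, 4, 2]
Visit 7; enqueue 12, 1 → queue [15, 14, 13, 8, 5, 4, 2, 12, 1]
Visit 15; enqueue 11 → queue [14, 13, 8, 5, 4, 2, 12, 1, 11]
Visit 14 → queue [13, 8, 5, 4, 2, 12, 1, 11]
Visit 13 → queue [8, 5, 4, 2, 12, 1, 11]
Visit 8 → queue [5, 4, 2, 12, 1, 11]
Visit 5; enqueue 6 → queue [4, 2, 12, 1, 11, 6]
Visit 4; enqueue 3 → queue [2, 12, 1, 11, 6, 3]
Visit 2 → queue [12, 1, 11, 6, 3]
Visit 12 → queue [1, 11, 6, 3]
Visit 1 → queue [11, 6, 3]
Visit 11 → queue [6, 3]
Visit 6 → queue [3]
Visit 3 → queue []

9 -> 16 -> 10 -> 7 -> 15 -> 14 -> 13 -> 8 -> 5 -> 4 -> 2 -> 12 -> 1 -> 11 -> 6 -> 3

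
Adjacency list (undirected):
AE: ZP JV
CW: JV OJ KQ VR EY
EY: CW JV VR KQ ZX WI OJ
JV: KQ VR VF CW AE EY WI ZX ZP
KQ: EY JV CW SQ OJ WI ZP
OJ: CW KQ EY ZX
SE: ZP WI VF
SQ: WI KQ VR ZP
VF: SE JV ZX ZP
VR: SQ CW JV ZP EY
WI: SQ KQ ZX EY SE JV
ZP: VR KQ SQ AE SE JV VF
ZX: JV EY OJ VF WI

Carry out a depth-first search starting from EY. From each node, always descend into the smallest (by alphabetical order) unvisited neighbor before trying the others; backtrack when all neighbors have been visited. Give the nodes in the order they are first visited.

Visit EY
EY → CW
CW → JV
JV → AE
AE → ZP
ZP → KQ
KQ → OJ
OJ → ZX
ZX → VF
VF → SE
SE → WI
WI → SQ
SQ → VR

EY, CW, JV, AE, ZP, KQ, OJ, ZX, VF, SE, WI, SQ, VR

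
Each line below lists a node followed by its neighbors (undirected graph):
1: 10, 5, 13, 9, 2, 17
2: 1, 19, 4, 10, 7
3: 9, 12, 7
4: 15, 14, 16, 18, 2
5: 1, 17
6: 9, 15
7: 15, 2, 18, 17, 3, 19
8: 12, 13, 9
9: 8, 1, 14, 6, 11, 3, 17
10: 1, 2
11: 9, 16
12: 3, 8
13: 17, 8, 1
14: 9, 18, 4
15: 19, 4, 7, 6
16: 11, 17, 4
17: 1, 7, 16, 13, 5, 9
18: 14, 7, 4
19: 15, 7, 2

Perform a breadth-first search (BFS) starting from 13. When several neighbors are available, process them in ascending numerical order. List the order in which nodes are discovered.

Visit 13; enqueue 1, 8, 17 → queue [1, 8, 17]
Visit 1; enqueue 2, 5, 9, 10 → queue [8, 17, 2, 5, 9, 10]
Visit 8; enqueue 12 → queue [17, 2, 5, 9, 10, 12]
Visit 17; enqueue 7, 16 → queue [2, 5, 9, 10, 12, 7, 16]
Visit 2; enqueue 4, 19 → queue [5, 9, 10, 12, 7, 16, 4, 19]
Visit 5 → queue [9, 10, 12, 7, 16, 4, 19]
Visit 9; enqueue 3, 6, 11, 14 → queue [10, 12, 7, 16, 4, 19, 3, 6, 11, 14]
Visit 10 → queue [12, 7, 16, 4, 19, 3, 6, 11, 14]
Visit 12 → queue [7, 16, 4, 19, 3, 6, 11, 14]
Visit 7; enqueue 15, 18 → queue [16, 4, 19, 3, 6, 11, 14, 15, 18]
Visit 16 → queue [4, 19, 3, 6, 11, 14, 15, 18]
Visit 4 → queue [19, 3, 6, 11, 14, 15, 18]
Visit 19 → queue [3, 6, 11, 14, 15, 18]
Visit 3 → queue [6, 11, 14, 15, 18]
Visit 6 → queue [11, 14, 15, 18]
Visit 11 → queue [14, 15, 18]
Visit 14 → queue [15, 18]
Visit 15 → queue [18]
Visit 18 → queue []

13 1 8 17 2 5 9 10 12 7 16 4 19 3 6 11 14 15 18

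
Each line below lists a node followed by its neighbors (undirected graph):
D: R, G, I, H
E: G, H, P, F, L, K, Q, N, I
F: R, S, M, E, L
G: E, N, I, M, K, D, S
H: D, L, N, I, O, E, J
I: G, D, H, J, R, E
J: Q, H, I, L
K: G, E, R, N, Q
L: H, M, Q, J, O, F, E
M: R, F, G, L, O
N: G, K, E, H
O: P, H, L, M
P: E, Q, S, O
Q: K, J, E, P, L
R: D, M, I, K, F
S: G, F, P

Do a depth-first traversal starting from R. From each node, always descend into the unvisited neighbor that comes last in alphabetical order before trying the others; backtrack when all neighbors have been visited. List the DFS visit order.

R, M, O, P, S, G, N, K, Q, L, J, I, H, E, F, D

Visit R
R → M
M → O
O → P
P → S
S → G
G → N
N → K
K → Q
Q → L
L → J
J → I
I → H
H → E
E → F
H → D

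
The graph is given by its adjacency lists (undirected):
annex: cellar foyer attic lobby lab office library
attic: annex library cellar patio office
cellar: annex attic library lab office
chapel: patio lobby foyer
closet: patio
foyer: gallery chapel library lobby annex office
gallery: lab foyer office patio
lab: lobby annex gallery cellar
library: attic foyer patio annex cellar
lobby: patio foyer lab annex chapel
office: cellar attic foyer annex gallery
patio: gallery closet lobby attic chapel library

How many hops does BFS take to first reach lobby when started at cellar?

2

Level 0: cellar
Level 1: annex, attic, lab, library, office
Level 2: foyer, gallery, lobby, patio
Level 3: chapel, closet
lobby first appears at level 2.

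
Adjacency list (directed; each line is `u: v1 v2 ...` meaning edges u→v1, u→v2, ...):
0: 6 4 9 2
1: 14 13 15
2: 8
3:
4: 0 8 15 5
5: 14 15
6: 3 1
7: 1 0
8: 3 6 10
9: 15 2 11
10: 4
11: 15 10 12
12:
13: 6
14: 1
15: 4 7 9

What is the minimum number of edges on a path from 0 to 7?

Level 0: 0
Level 1: 2, 4, 6, 9
Level 2: 1, 3, 5, 8, 11, 15
Level 3: 7, 10, 12, 13, 14
7 first appears at level 3.

3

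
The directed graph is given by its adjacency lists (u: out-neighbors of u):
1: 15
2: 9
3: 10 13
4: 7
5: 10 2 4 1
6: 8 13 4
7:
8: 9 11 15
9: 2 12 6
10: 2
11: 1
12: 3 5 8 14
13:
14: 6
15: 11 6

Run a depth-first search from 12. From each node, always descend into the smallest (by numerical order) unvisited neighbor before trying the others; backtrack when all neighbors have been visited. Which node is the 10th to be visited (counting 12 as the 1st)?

11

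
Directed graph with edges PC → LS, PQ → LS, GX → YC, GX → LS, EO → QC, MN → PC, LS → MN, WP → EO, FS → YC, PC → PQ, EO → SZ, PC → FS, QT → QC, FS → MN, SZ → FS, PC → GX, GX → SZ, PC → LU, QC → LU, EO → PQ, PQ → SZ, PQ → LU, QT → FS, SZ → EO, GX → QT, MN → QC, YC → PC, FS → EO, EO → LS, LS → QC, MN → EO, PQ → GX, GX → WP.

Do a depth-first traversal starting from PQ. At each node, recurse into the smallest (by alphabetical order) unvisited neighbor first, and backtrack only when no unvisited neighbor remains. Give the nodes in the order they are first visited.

Visit PQ
PQ → GX
GX → LS
LS → MN
MN → EO
EO → QC
QC → LU
EO → SZ
SZ → FS
FS → YC
YC → PC
GX → QT
GX → WP

PQ GX LS MN EO QC LU SZ FS YC PC QT WP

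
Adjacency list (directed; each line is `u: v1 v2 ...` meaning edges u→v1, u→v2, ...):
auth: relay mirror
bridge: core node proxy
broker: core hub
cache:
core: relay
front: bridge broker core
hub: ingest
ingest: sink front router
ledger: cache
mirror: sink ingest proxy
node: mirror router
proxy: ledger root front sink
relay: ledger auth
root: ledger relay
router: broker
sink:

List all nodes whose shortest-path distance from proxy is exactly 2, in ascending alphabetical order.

Level 0: proxy
Level 1: front, ledger, root, sink
Level 2: bridge, broker, cache, core, relay
Level 3: auth, hub, node
Level 4: ingest, mirror, router

bridge, broker, cache, core, relay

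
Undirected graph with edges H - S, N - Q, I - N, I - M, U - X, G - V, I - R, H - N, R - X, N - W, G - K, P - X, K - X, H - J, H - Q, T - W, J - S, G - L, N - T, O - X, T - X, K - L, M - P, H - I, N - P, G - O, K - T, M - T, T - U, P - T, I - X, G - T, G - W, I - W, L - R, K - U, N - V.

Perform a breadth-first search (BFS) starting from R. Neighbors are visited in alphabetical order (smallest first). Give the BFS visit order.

R I L X H M N W G K O P T U J Q S V

Visit R; enqueue I, L, X → queue [I, L, X]
Visit I; enqueue H, M, N, W → queue [L, X, H, M, N, W]
Visit L; enqueue G, K → queue [X, H, M, N, W, G, K]
Visit X; enqueue O, P, T, U → queue [H, M, N, W, G, K, O, P, T, U]
Visit H; enqueue J, Q, S → queue [M, N, W, G, K, O, P, T, U, J, Q, S]
Visit M → queue [N, W, G, K, O, P, T, U, J, Q, S]
Visit N; enqueue V → queue [W, G, K, O, P, T, U, J, Q, S, V]
Visit W → queue [G, K, O, P, T, U, J, Q, S, V]
Visit G → queue [K, O, P, T, U, J, Q, S, V]
Visit K → queue [O, P, T, U, J, Q, S, V]
Visit O → queue [P, T, U, J, Q, S, V]
Visit P → queue [T, U, J, Q, S, V]
Visit T → queue [U, J, Q, S, V]
Visit U → queue [J, Q, S, V]
Visit J → queue [Q, S, V]
Visit Q → queue [S, V]
Visit S → queue [V]
Visit V → queue []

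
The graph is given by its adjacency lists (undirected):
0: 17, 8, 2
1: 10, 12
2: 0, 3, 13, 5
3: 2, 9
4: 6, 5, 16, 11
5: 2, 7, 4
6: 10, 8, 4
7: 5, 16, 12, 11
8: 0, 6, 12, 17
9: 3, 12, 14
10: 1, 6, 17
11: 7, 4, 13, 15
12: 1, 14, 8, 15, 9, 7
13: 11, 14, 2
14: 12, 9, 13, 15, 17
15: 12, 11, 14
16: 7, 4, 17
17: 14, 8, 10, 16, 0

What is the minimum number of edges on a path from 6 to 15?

Level 0: 6
Level 1: 4, 8, 10
Level 2: 0, 1, 5, 11, 12, 16, 17
Level 3: 2, 7, 9, 13, 14, 15
Level 4: 3
15 first appears at level 3.

3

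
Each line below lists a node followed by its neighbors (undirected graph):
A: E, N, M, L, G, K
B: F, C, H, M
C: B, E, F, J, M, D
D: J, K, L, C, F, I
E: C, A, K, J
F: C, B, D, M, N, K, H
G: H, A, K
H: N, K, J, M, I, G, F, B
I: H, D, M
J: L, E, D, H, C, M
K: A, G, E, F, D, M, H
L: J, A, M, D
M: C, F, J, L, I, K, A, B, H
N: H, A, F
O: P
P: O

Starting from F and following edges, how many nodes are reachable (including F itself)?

BFS from F visits: F, C, B, D, M, N, K, H, E, J, L, I, A, G
Reachable nodes: 14 of 16 total.

14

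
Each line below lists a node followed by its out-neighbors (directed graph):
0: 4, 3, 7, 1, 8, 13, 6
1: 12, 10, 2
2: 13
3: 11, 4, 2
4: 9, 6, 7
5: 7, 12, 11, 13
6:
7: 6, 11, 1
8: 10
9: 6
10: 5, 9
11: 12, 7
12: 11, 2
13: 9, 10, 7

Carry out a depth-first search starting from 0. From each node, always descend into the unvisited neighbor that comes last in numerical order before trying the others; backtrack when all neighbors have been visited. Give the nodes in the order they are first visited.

0 -> 13 -> 10 -> 9 -> 6 -> 5 -> 12 -> 11 -> 7 -> 1 -> 2 -> 8 -> 4 -> 3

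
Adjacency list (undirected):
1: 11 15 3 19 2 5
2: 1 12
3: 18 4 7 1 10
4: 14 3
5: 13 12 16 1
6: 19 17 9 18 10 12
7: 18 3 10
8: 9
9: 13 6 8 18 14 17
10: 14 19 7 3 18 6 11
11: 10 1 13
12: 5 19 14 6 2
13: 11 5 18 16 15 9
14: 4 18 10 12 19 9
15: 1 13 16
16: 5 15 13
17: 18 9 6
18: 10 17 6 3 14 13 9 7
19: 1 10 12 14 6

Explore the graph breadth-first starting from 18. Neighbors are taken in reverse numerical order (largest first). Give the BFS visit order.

Visit 18; enqueue 17, 14, 13, 10, 9, 7, 6, 3 → queue [17, 14, 13, 10, 9, 7, 6, 3]
Visit 17 → queue [14, 13, 10, 9, 7, 6, 3]
Visit 14; enqueue 19, 12, 4 → queue [13, 10, 9, 7, 6, 3, 19, 12, 4]
Visit 13; enqueue 16, 15, 11, 5 → queue [10, 9, 7, 6, 3, 19, 12, 4, 16, 15, 11, 5]
Visit 10 → queue [9, 7, 6, 3, 19, 12, 4, 16, 15, 11, 5]
Visit 9; enqueue 8 → queue [7, 6, 3, 19, 12, 4, 16, 15, 11, 5, 8]
Visit 7 → queue [6, 3, 19, 12, 4, 16, 15, 11, 5, 8]
Visit 6 → queue [3, 19, 12, 4, 16, 15, 11, 5, 8]
Visit 3; enqueue 1 → queue [19, 12, 4, 16, 15, 11, 5, 8, 1]
Visit 19 → queue [12, 4, 16, 15, 11, 5, 8, 1]
Visit 12; enqueue 2 → queue [4, 16, 15, 11, 5, 8, 1, 2]
Visit 4 → queue [16, 15, 11, 5, 8, 1, 2]
Visit 16 → queue [15, 11, 5, 8, 1, 2]
Visit 15 → queue [11, 5, 8, 1, 2]
Visit 11 → queue [5, 8, 1, 2]
Visit 5 → queue [8, 1, 2]
Visit 8 → queue [1, 2]
Visit 1 → queue [2]
Visit 2 → queue []

18, 17, 14, 13, 10, 9, 7, 6, 3, 19, 12, 4, 16, 15, 11, 5, 8, 1, 2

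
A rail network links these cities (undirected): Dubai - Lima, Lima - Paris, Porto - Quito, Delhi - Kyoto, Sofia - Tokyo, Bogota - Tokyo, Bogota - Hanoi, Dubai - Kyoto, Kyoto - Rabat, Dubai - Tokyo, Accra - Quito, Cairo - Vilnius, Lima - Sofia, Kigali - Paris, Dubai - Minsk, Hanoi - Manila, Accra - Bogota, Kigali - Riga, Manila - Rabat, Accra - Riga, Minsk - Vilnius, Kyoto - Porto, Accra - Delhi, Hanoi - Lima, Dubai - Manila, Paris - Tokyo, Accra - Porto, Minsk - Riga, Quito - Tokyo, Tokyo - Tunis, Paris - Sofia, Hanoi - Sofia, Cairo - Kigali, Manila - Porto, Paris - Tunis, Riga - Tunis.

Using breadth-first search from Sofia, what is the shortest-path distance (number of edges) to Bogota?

2

Level 0: Sofia
Level 1: Hanoi, Lima, Paris, Tokyo
Level 2: Bogota, Dubai, Kigali, Manila, Quito, Tunis
Level 3: Accra, Cairo, Kyoto, Minsk, Porto, Rabat, Riga
Level 4: Delhi, Vilnius
Bogota first appears at level 2.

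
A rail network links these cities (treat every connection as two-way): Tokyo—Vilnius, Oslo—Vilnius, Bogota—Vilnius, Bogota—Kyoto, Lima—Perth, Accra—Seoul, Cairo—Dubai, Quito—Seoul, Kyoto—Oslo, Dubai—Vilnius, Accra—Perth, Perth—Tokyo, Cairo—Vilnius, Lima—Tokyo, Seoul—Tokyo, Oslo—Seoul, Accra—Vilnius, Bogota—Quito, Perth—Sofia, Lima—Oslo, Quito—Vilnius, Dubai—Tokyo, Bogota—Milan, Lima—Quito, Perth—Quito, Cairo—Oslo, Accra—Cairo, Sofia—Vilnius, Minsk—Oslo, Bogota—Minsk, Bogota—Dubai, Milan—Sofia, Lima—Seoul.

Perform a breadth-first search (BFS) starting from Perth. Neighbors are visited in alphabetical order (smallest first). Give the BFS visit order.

Visit Perth; enqueue Accra, Lima, Quito, Sofia, Tokyo → queue [Accra, Lima, Quito, Sofia, Tokyo]
Visit Accra; enqueue Cairo, Seoul, Vilnius → queue [Lima, Quito, Sofia, Tokyo, Cairo, Seoul, Vilnius]
Visit Lima; enqueue Oslo → queue [Quito, Sofia, Tokyo, Cairo, Seoul, Vilnius, Oslo]
Visit Quito; enqueue Bogota → queue [Sofia, Tokyo, Cairo, Seoul, Vilnius, Oslo, Bogota]
Visit Sofia; enqueue Milan → queue [Tokyo, Cairo, Seoul, Vilnius, Oslo, Bogota, Milan]
Visit Tokyo; enqueue Dubai → queue [Cairo, Seoul, Vilnius, Oslo, Bogota, Milan, Dubai]
Visit Cairo → queue [Seoul, Vilnius, Oslo, Bogota, Milan, Dubai]
Visit Seoul → queue [Vilnius, Oslo, Bogota, Milan, Dubai]
Visit Vilnius → queue [Oslo, Bogota, Milan, Dubai]
Visit Oslo; enqueue Kyoto, Minsk → queue [Bogota, Milan, Dubai, Kyoto, Minsk]
Visit Bogota → queue [Milan, Dubai, Kyoto, Minsk]
Visit Milan → queue [Dubai, Kyoto, Minsk]
Visit Dubai → queue [Kyoto, Minsk]
Visit Kyoto → queue [Minsk]
Visit Minsk → queue []

Perth Accra Lima Quito Sofia Tokyo Cairo Seoul Vilnius Oslo Bogota Milan Dubai Kyoto Minsk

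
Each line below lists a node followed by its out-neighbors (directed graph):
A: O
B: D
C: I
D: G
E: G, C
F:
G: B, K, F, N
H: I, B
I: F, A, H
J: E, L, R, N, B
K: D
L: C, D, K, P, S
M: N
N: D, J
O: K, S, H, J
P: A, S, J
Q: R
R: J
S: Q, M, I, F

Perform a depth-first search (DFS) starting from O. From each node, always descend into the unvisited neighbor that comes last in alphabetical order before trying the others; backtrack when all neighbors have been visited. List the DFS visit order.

Visit O
O → S
S → Q
Q → R
R → J
J → N
N → D
D → G
G → K
G → F
G → B
J → L
L → P
P → A
L → C
C → I
I → H
J → E
S → M

O, S, Q, R, J, N, D, G, K, F, B, L, P, A, C, I, H, E, M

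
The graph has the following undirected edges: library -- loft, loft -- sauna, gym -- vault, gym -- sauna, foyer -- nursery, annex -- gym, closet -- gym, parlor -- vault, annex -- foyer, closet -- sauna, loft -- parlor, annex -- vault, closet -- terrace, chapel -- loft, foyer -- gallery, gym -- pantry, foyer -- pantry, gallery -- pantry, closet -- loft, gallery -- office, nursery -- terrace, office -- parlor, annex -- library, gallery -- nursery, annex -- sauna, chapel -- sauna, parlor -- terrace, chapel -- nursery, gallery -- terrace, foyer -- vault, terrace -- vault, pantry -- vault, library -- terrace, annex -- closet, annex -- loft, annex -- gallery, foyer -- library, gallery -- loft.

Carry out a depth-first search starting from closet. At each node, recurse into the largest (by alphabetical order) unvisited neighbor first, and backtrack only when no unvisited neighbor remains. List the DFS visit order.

closet terrace vault parlor office gallery pantry gym sauna loft library foyer nursery chapel annex

Visit closet
closet → terrace
terrace → vault
vault → parlor
parlor → office
office → gallery
gallery → pantry
pantry → gym
gym → sauna
sauna → loft
loft → library
library → foyer
foyer → nursery
nursery → chapel
foyer → annex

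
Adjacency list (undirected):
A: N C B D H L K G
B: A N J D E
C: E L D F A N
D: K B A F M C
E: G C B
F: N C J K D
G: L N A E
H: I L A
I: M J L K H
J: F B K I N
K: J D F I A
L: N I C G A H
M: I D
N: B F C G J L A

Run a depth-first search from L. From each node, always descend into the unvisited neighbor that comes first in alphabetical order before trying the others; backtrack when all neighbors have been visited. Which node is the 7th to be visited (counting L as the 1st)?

G

Visit L
L → A
A → B
B → D
D → C
C → E
E → G
G → N
N → F
F → J
J → I
I → H
I → K
I → M

Visit order: L, A, B, D, C, E, G, N, F, J, I, H, K, M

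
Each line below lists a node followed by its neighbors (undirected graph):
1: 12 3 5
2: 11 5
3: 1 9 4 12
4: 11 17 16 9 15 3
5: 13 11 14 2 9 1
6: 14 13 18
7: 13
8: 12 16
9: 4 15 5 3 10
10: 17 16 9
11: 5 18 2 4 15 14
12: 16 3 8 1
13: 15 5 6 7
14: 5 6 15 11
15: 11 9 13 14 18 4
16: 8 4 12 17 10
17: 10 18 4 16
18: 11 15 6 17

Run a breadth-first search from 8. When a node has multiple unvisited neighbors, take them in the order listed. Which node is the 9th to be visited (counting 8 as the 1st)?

9

Visit 8; enqueue 12, 16 → queue [12, 16]
Visit 12; enqueue 3, 1 → queue [16, 3, 1]
Visit 16; enqueue 4, 17, 10 → queue [3, 1, 4, 17, 10]
Visit 3; enqueue 9 → queue [1, 4, 17, 10, 9]
Visit 1; enqueue 5 → queue [4, 17, 10, 9, 5]
Visit 4; enqueue 11, 15 → queue [17, 10, 9, 5, 11, 15]
Visit 17; enqueue 18 → queue [10, 9, 5, 11, 15, 18]
Visit 10 → queue [9, 5, 11, 15, 18]
Visit 9 → queue [5, 11, 15, 18]
Visit 5; enqueue 13, 14, 2 → queue [11, 15, 18, 13, 14, 2]
Visit 11 → queue [15, 18, 13, 14, 2]
Visit 15 → queue [18, 13, 14, 2]
Visit 18; enqueue 6 → queue [13, 14, 2, 6]
Visit 13; enqueue 7 → queue [14, 2, 6, 7]
Visit 14 → queue [2, 6, 7]
Visit 2 → queue [6, 7]
Visit 6 → queue [7]
Visit 7 → queue []

Visit order: 8, 12, 16, 3, 1, 4, 17, 10, 9, 5, 11, 15, 18, 13, 14, 2, 6, 7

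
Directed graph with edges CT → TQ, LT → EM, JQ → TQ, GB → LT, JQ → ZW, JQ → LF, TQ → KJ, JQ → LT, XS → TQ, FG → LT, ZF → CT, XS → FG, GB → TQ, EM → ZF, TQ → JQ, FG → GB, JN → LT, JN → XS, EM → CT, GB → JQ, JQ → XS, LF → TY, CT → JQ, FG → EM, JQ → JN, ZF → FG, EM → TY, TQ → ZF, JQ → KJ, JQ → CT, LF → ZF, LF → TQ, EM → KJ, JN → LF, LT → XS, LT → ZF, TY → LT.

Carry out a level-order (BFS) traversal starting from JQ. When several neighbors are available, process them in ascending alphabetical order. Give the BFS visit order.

JQ → CT → JN → KJ → LF → LT → TQ → XS → ZW → TY → ZF → EM → FG → GB

Visit JQ; enqueue CT, JN, KJ, LF, LT, TQ, XS, ZW → queue [CT, JN, KJ, LF, LT, TQ, XS, ZW]
Visit CT → queue [JN, KJ, LF, LT, TQ, XS, ZW]
Visit JN → queue [KJ, LF, LT, TQ, XS, ZW]
Visit KJ → queue [LF, LT, TQ, XS, ZW]
Visit LF; enqueue TY, ZF → queue [LT, TQ, XS, ZW, TY, ZF]
Visit LT; enqueue EM → queue [TQ, XS, ZW, TY, ZF, EM]
Visit TQ → queue [XS, ZW, TY, ZF, EM]
Visit XS; enqueue FG → queue [ZW, TY, ZF, EM, FG]
Visit ZW → queue [TY, ZF, EM, FG]
Visit TY → queue [ZF, EM, FG]
Visit ZF → queue [EM, FG]
Visit EM → queue [FG]
Visit FG; enqueue GB → queue [GB]
Visit GB → queue []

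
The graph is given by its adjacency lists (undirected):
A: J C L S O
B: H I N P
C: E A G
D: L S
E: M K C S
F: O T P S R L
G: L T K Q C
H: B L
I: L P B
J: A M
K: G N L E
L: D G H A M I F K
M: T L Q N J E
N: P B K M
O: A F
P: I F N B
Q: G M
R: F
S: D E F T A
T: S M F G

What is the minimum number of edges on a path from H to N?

2

Level 0: H
Level 1: B, L
Level 2: A, D, F, G, I, K, M, N, P
Level 3: C, E, J, O, Q, R, S, T
N first appears at level 2.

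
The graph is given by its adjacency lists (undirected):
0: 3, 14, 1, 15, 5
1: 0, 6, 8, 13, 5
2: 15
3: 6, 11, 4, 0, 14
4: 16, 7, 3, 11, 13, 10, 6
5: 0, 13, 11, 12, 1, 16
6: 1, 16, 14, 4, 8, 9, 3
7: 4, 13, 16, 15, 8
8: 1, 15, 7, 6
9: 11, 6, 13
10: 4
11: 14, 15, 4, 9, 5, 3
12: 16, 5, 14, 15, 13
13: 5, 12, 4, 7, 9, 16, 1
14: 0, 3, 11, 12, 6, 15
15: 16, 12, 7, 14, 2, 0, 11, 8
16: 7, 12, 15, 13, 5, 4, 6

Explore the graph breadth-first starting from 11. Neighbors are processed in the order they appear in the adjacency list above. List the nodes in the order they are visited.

Visit 11; enqueue 14, 15, 4, 9, 5, 3 → queue [14, 15, 4, 9, 5, 3]
Visit 14; enqueue 0, 12, 6 → queue [15, 4, 9, 5, 3, 0, 12, 6]
Visit 15; enqueue 16, 7, 2, 8 → queue [4, 9, 5, 3, 0, 12, 6, 16, 7, 2, 8]
Visit 4; enqueue 13, 10 → queue [9, 5, 3, 0, 12, 6, 16, 7, 2, 8, 13, 10]
Visit 9 → queue [5, 3, 0, 12, 6, 16, 7, 2, 8, 13, 10]
Visit 5; enqueue 1 → queue [3, 0, 12, 6, 16, 7, 2, 8, 13, 10, 1]
Visit 3 → queue [0, 12, 6, 16, 7, 2, 8, 13, 10, 1]
Visit 0 → queue [12, 6, 16, 7, 2, 8, 13, 10, 1]
Visit 12 → queue [6, 16, 7, 2, 8, 13, 10, 1]
Visit 6 → queue [16, 7, 2, 8, 13, 10, 1]
Visit 16 → queue [7, 2, 8, 13, 10, 1]
Visit 7 → queue [2, 8, 13, 10, 1]
Visit 2 → queue [8, 13, 10, 1]
Visit 8 → queue [13, 10, 1]
Visit 13 → queue [10, 1]
Visit 10 → queue [1]
Visit 1 → queue []

11 14 15 4 9 5 3 0 12 6 16 7 2 8 13 10 1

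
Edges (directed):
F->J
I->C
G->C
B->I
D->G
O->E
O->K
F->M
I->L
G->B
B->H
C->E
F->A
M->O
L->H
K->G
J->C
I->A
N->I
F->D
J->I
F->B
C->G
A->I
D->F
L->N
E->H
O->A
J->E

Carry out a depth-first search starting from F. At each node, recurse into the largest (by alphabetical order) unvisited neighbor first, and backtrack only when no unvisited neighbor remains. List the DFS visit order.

Visit F
F → M
M → O
O → K
K → G
G → C
C → E
E → H
G → B
B → I
I → L
L → N
I → A
F → J
F → D

F → M → O → K → G → C → E → H → B → I → L → N → A → J → D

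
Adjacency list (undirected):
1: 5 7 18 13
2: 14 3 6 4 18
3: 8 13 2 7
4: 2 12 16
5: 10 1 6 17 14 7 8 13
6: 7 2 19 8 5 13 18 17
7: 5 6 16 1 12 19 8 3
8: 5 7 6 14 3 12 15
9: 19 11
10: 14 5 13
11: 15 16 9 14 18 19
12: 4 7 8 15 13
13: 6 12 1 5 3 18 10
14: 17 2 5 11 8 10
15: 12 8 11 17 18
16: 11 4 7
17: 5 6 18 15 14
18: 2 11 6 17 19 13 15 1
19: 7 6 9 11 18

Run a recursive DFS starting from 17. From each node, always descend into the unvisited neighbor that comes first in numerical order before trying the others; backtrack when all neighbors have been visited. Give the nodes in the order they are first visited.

17 -> 5 -> 1 -> 7 -> 3 -> 2 -> 4 -> 12 -> 8 -> 6 -> 13 -> 10 -> 14 -> 11 -> 9 -> 19 -> 18 -> 15 -> 16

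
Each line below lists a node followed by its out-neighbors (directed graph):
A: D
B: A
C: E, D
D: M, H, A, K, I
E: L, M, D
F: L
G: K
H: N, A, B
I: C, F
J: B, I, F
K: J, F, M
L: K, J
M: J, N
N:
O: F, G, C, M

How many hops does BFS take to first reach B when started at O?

Level 0: O
Level 1: C, F, G, M
Level 2: D, E, J, K, L, N
Level 3: A, B, H, I
B first appears at level 3.

3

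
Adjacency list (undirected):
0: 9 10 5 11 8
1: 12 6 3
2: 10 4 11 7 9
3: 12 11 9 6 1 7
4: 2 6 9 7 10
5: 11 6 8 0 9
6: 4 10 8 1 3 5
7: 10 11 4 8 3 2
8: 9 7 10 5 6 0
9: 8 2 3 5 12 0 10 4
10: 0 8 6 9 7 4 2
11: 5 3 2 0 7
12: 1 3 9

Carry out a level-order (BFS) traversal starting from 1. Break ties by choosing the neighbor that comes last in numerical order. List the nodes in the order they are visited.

1, 12, 6, 3, 9, 10, 8, 5, 4, 11, 7, 2, 0

Visit 1; enqueue 12, 6, 3 → queue [12, 6, 3]
Visit 12; enqueue 9 → queue [6, 3, 9]
Visit 6; enqueue 10, 8, 5, 4 → queue [3, 9, 10, 8, 5, 4]
Visit 3; enqueue 11, 7 → queue [9, 10, 8, 5, 4, 11, 7]
Visit 9; enqueue 2, 0 → queue [10, 8, 5, 4, 11, 7, 2, 0]
Visit 10 → queue [8, 5, 4, 11, 7, 2, 0]
Visit 8 → queue [5, 4, 11, 7, 2, 0]
Visit 5 → queue [4, 11, 7, 2, 0]
Visit 4 → queue [11, 7, 2, 0]
Visit 11 → queue [7, 2, 0]
Visit 7 → queue [2, 0]
Visit 2 → queue [0]
Visit 0 → queue []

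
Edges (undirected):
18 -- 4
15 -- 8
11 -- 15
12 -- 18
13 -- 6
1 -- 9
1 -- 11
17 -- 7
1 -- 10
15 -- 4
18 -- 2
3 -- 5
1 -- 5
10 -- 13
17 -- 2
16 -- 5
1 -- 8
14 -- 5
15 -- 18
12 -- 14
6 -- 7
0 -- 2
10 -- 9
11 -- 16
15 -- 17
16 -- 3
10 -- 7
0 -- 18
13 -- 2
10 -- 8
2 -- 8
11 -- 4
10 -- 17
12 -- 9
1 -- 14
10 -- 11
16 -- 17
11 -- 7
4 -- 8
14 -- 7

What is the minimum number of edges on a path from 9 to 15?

3

Level 0: 9
Level 1: 1, 10, 12
Level 2: 5, 7, 8, 11, 13, 14, 17, 18
Level 3: 0, 2, 3, 4, 6, 15, 16
15 first appears at level 3.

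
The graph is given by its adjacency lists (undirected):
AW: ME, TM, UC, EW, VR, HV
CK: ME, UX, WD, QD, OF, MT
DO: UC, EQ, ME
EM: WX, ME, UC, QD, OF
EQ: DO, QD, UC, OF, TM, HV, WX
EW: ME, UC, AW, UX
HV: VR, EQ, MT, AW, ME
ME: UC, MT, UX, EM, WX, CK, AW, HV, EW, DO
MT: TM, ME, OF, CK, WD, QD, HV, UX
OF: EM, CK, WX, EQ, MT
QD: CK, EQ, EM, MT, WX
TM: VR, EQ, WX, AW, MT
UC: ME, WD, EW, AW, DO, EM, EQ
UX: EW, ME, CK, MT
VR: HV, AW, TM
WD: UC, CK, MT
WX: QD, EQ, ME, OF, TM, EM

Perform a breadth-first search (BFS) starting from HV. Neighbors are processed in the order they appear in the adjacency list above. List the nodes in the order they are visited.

Visit HV; enqueue VR, EQ, MT, AW, ME → queue [VR, EQ, MT, AW, ME]
Visit VR; enqueue TM → queue [EQ, MT, AW, ME, TM]
Visit EQ; enqueue DO, QD, UC, OF, WX → queue [MT, AW, ME, TM, DO, QD, UC, OF, WX]
Visit MT; enqueue CK, WD, UX → queue [AW, ME, TM, DO, QD, UC, OF, WX, CK, WD, UX]
Visit AW; enqueue EW → queue [ME, TM, DO, QD, UC, OF, WX, CK, WD, UX, EW]
Visit ME; enqueue EM → queue [TM, DO, QD, UC, OF, WX, CK, WD, UX, EW, EM]
Visit TM → queue [DO, QD, UC, OF, WX, CK, WD, UX, EW, EM]
Visit DO → queue [QD, UC, OF, WX, CK, WD, UX, EW, EM]
Visit QD → queue [UC, OF, WX, CK, WD, UX, EW, EM]
Visit UC → queue [OF, WX, CK, WD, UX, EW, EM]
Visit OF → queue [WX, CK, WD, UX, EW, EM]
Visit WX → queue [CK, WD, UX, EW, EM]
Visit CK → queue [WD, UX, EW, EM]
Visit WD → queue [UX, EW, EM]
Visit UX → queue [EW, EM]
Visit EW → queue [EM]
Visit EM → queue []

HV, VR, EQ, MT, AW, ME, TM, DO, QD, UC, OF, WX, CK, WD, UX, EW, EM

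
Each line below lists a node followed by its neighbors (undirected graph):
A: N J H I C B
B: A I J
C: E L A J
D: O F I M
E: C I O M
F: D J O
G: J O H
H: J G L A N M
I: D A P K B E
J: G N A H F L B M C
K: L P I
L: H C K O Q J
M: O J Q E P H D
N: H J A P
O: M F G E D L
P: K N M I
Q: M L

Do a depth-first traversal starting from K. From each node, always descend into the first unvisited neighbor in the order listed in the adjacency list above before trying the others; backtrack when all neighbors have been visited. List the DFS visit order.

K, L, H, J, G, O, M, Q, E, C, A, N, P, I, D, F, B

Visit K
K → L
L → H
H → J
J → G
G → O
O → M
M → Q
M → E
E → C
C → A
A → N
N → P
P → I
I → D
D → F
I → B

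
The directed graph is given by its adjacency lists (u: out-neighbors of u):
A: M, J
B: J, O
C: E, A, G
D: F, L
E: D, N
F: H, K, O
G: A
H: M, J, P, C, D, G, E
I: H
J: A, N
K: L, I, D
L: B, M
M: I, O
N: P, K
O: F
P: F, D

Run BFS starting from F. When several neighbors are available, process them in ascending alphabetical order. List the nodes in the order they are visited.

F, H, K, O, C, D, E, G, J, M, P, I, L, A, N, B

Visit F; enqueue H, K, O → queue [H, K, O]
Visit H; enqueue C, D, E, G, J, M, P → queue [K, O, C, D, E, G, J, M, P]
Visit K; enqueue I, L → queue [O, C, D, E, G, J, M, P, I, L]
Visit O → queue [C, D, E, G, J, M, P, I, L]
Visit C; enqueue A → queue [D, E, G, J, M, P, I, L, A]
Visit D → queue [E, G, J, M, P, I, L, A]
Visit E; enqueue N → queue [G, J, M, P, I, L, A, N]
Visit G → queue [J, M, P, I, L, A, N]
Visit J → queue [M, P, I, L, A, N]
Visit M → queue [P, I, L, A, N]
Visit P → queue [I, L, A, N]
Visit I → queue [L, A, N]
Visit L; enqueue B → queue [A, N, B]
Visit A → queue [N, B]
Visit N → queue [B]
Visit B → queue []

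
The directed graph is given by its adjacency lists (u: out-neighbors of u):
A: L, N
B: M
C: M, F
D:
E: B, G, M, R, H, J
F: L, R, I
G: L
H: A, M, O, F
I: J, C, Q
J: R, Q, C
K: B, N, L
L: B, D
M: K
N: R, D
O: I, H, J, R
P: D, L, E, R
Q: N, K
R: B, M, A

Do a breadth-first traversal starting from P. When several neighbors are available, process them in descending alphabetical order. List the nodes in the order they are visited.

Visit P; enqueue R, L, E, D → queue [R, L, E, D]
Visit R; enqueue M, B, A → queue [L, E, D, M, B, A]
Visit L → queue [E, D, M, B, A]
Visit E; enqueue J, H, G → queue [D, M, B, A, J, H, G]
Visit D → queue [M, B, A, J, H, G]
Visit M; enqueue K → queue [B, A, J, H, G, K]
Visit B → queue [A, J, H, G, K]
Visit A; enqueue N → queue [J, H, G, K, N]
Visit J; enqueue Q, C → queue [H, G, K, N, Q, C]
Visit H; enqueue O, F → queue [G, K, N, Q, C, O, F]
Visit G → queue [K, N, Q, C, O, F]
Visit K → queue [N, Q, C, O, F]
Visit N → queue [Q, C, O, F]
Visit Q → queue [C, O, F]
Visit C → queue [O, F]
Visit O; enqueue I → queue [F, I]
Visit F → queue [I]
Visit I → queue []

P -> R -> L -> E -> D -> M -> B -> A -> J -> H -> G -> K -> N -> Q -> C -> O -> F -> I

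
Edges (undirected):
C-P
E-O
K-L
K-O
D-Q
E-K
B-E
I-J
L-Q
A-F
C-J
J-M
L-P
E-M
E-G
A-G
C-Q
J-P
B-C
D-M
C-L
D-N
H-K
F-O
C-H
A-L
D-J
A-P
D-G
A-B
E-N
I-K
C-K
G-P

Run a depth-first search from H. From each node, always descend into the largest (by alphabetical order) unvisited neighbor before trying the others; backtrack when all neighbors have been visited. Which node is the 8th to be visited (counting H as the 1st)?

Q

Visit H
H → K
K → O
O → F
F → A
A → P
P → L
L → Q
Q → D
D → N
N → E
E → M
M → J
J → I
J → C
C → B
E → G

Visit order: H, K, O, F, A, P, L, Q, D, N, E, M, J, I, C, B, G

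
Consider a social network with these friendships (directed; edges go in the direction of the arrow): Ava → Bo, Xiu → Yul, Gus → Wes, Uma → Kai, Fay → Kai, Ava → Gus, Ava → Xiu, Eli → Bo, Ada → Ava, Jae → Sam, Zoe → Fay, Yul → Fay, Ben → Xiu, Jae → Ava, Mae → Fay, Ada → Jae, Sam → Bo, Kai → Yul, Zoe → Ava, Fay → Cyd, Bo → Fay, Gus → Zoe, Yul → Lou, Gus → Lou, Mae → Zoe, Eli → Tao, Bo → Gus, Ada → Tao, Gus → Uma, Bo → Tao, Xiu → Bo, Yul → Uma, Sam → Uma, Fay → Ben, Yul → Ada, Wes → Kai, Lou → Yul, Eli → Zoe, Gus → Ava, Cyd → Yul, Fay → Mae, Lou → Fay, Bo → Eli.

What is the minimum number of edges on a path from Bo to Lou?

2

Level 0: Bo
Level 1: Eli, Fay, Gus, Tao
Level 2: Ava, Ben, Cyd, Kai, Lou, Mae, Uma, Wes, Zoe
Level 3: Xiu, Yul
Level 4: Ada
Level 5: Jae
Level 6: Sam
Lou first appears at level 2.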